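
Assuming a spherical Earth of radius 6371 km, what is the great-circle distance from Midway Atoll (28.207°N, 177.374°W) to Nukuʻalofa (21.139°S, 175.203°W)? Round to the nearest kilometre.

Δλ = -175.203 − -177.374 = 2.171°.
Δφ = -21.139 − 28.207 = -49.346°.
a = sin²(Δφ/2) + cos φ₁ · cos φ₂ · sin²(Δλ/2) = 0.174550.
c = 2·atan2(√a, √(1−a)) = 0.86203 rad → d = 6371·c ≈ 5491.98 km.

5492 km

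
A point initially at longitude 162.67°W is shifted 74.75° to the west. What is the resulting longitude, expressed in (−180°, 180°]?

122.58°E

Start at -162.67°; shift −74.75° → -237.42°.
-237.42° lies outside (−180°, 180°]; add 360° → +122.58°.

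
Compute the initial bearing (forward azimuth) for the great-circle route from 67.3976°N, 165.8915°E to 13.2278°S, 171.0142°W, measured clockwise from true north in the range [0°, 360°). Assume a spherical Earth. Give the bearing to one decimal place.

Δλ = -171.0142 − 165.8915 = -336.9057°; wrapped into (−180°, 180°]: 23.0943°.
θ = atan2( sin Δλ · cos φ₂ , cos φ₁ · sin φ₂ − sin φ₁ · cos φ₂ · cos Δλ )
  = atan2(0.38184, -0.91462) = 157.340° → normalised to [0°, 360°): 157.340°.

157.3°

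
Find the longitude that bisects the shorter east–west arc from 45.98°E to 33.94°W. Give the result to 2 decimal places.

6.02°E

Signed shortest Δλ from +45.98° to -33.94° is -79.92°.
Midpoint longitude = +45.98° + (-79.92°)/2 = +45.98° − 39.96° = +6.02°.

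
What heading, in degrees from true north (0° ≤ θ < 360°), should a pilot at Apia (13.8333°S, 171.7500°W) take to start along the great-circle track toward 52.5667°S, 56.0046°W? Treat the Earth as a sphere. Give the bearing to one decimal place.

146.7°

Δλ = -56.0046 − -171.7500 = 115.7454°.
θ = atan2( sin Δλ · cos φ₂ , cos φ₁ · sin φ₂ − sin φ₁ · cos φ₂ · cos Δλ )
  = atan2(0.54750, -0.83416) = 146.721° → normalised to [0°, 360°): 146.721°.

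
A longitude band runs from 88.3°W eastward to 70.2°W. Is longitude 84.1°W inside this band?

Yes

Band width going east from -88.3° to -70.2°: ((-70.2 − -88.3) mod 360) = 18.1°.
Offset of -84.1° east of the west edge: ((-84.1 − -88.3) mod 360) = 4.2°.
4.2° ≤ 18.1° ⇒ inside.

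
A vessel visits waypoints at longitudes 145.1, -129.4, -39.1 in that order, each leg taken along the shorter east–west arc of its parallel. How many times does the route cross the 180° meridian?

1

Leg 1: +145.1° → -129.4°, shortest Δλ = 85.5° (east) — crosses 180°.
Leg 2: -129.4° → -39.1°, shortest Δλ = 90.3° (east) — does not cross 180°.
Total crossings: 1.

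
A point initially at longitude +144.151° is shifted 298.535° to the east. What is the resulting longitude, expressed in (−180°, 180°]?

+82.686°

Start at +144.151°; shift +298.535° → +442.686°.
+442.686° lies outside (−180°, 180°]; subtract 360° → +82.686°.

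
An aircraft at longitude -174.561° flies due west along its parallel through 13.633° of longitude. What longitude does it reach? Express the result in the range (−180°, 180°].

+171.806°

Start at -174.561°; shift −13.633° → -188.194°.
-188.194° lies outside (−180°, 180°]; add 360° → +171.806°.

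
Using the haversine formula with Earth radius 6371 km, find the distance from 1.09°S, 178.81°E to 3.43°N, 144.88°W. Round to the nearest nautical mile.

2196 nmi

Δλ = -144.88 − 178.81 = -323.69°; wrapped into (−180°, 180°]: 36.31°.
Δφ = 3.43 − -1.09 = 4.52°.
a = sin²(Δφ/2) + cos φ₁ · cos φ₂ · sin²(Δλ/2) = 0.098451.
c = 2·atan2(√a, √(1−a)) = 0.63832 rad → d = 6371·c ≈ 4066.74 km ≈ 2195.86 nmi.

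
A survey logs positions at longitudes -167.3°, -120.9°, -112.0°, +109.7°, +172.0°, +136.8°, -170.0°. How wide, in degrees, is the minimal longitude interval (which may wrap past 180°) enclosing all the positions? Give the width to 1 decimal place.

Sort the longitudes: -170.0°, -167.3°, -120.9°, -112.0°, +109.7°, +136.8°, +172.0°.
Eastward gaps between consecutive values (wrapping around): 2.7°, 46.4°, 8.9°, 221.7°, 27.1°, 35.2°, 18.0°.
Largest gap = 221.7° ⇒ minimal covering band is its complement: 360° − 221.7° = 138.3°.
Band runs from +109.7° eastward to -112.0°, crossing the antimeridian.

138.3°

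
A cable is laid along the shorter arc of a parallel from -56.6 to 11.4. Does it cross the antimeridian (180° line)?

Signed shortest Δλ = ((11.4 − -56.6 + 180) mod 360) − 180 = 68.0°.
Going east by 68.0° from -56.6° reaches +11.4° without touching 180°.

No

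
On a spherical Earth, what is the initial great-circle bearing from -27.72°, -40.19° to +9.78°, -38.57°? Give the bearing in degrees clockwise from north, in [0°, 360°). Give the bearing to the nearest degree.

Δλ = -38.57 − -40.19 = 1.62°.
θ = atan2( sin Δλ · cos φ₂ , cos φ₁ · sin φ₂ − sin φ₁ · cos φ₂ · cos Δλ )
  = atan2(0.02786, 0.60858) = 2.621° → normalised to [0°, 360°): 2.621°.

3°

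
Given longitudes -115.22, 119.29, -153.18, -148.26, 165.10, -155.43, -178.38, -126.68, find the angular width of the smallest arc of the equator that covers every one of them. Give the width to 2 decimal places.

125.49°

Sort the longitudes: -178.38°, -155.43°, -153.18°, -148.26°, -126.68°, -115.22°, +119.29°, +165.10°.
Eastward gaps between consecutive values (wrapping around): 22.95°, 2.25°, 4.92°, 21.58°, 11.46°, 234.51°, 45.81°, 16.52°.
Largest gap = 234.51° ⇒ minimal covering band is its complement: 360° − 234.51° = 125.49°.
Band runs from +119.29° eastward to -115.22°, crossing the antimeridian.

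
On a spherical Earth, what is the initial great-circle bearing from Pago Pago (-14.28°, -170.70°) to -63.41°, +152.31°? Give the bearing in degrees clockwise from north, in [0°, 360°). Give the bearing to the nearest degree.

199°

Δλ = 152.31 − -170.70 = 323.01°; wrapped into (−180°, 180°]: -36.99°.
θ = atan2( sin Δλ · cos φ₂ , cos φ₁ · sin φ₂ − sin φ₁ · cos φ₂ · cos Δλ )
  = atan2(-0.26931, -0.77842) = -160.916° → normalised to [0°, 360°): 199.084°.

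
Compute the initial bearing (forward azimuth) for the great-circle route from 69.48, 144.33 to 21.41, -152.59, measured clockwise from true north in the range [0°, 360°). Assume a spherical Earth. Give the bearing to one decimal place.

Δλ = -152.59 − 144.33 = -296.92°; wrapped into (−180°, 180°]: 63.08°.
θ = atan2( sin Δλ · cos φ₂ , cos φ₁ · sin φ₂ − sin φ₁ · cos φ₂ · cos Δλ )
  = atan2(0.83011, -0.26680) = 107.818° → normalised to [0°, 360°): 107.818°.

107.8°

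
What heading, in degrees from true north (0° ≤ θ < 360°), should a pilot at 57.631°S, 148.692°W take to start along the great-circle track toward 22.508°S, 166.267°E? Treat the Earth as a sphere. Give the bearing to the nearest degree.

298°

Δλ = 166.267 − -148.692 = 314.959°; wrapped into (−180°, 180°]: -45.041°.
θ = atan2( sin Δλ · cos φ₂ , cos φ₁ · sin φ₂ − sin φ₁ · cos φ₂ · cos Δλ )
  = atan2(-0.65371, 0.34640) = -62.081° → normalised to [0°, 360°): 297.919°.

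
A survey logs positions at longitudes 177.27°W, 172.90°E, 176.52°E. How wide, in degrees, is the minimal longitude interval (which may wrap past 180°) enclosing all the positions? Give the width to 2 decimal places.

Sort the longitudes: -177.27°, +172.90°, +176.52°.
Eastward gaps between consecutive values (wrapping around): 350.17°, 3.62°, 6.21°.
Largest gap = 350.17° ⇒ minimal covering band is its complement: 360° − 350.17° = 9.83°.
Band runs from +172.90° eastward to -177.27°, crossing the antimeridian.

9.83°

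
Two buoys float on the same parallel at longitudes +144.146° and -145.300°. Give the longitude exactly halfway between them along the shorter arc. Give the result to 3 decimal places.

Signed shortest Δλ from +144.146° to -145.300° is +70.554°.
Midpoint longitude = +144.146° + (+70.554°)/2 = +144.146° + 35.277° = +179.423°.
(The naïve average (+144.146 + -145.300)/2 = -0.577° is on the wrong side of the globe.)

+179.423°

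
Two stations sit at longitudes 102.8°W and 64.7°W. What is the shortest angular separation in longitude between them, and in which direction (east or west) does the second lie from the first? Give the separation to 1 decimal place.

38.1° east

Raw difference: -64.7 − -102.8 = 38.1°.
Normalise into (−180°, 180°]: 38.1° stays 38.1°.
Positive ⇒ the second point lies to the east; separation 38.1°.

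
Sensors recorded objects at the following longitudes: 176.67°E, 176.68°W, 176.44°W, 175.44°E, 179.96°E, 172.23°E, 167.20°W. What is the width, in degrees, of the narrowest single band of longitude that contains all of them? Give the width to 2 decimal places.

20.57°

Sort the longitudes: -176.68°, -176.44°, -167.20°, +172.23°, +175.44°, +176.67°, +179.96°.
Eastward gaps between consecutive values (wrapping around): 0.24°, 9.24°, 339.43°, 3.21°, 1.23°, 3.29°, 3.36°.
Largest gap = 339.43° ⇒ minimal covering band is its complement: 360° − 339.43° = 20.57°.
Band runs from +172.23° eastward to -167.20°, crossing the antimeridian.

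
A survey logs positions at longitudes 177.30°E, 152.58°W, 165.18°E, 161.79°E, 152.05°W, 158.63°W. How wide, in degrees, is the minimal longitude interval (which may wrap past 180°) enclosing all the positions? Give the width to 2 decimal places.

46.16°

Sort the longitudes: -158.63°, -152.58°, -152.05°, +161.79°, +165.18°, +177.30°.
Eastward gaps between consecutive values (wrapping around): 6.05°, 0.53°, 313.84°, 3.39°, 12.12°, 24.07°.
Largest gap = 313.84° ⇒ minimal covering band is its complement: 360° − 313.84° = 46.16°.
Band runs from +161.79° eastward to -152.05°, crossing the antimeridian.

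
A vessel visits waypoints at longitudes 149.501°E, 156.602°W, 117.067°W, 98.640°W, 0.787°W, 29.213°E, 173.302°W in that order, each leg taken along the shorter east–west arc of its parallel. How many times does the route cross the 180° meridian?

2

Leg 1: +149.501° → -156.602°, shortest Δλ = 53.897° (east) — crosses 180°.
Leg 2: -156.602° → -117.067°, shortest Δλ = 39.535° (east) — does not cross 180°.
Leg 3: -117.067° → -98.640°, shortest Δλ = 18.427° (east) — does not cross 180°.
Leg 4: -98.640° → -0.787°, shortest Δλ = 97.853° (east) — does not cross 180°.
Leg 5: -0.787° → +29.213°, shortest Δλ = 30.0° (east) — does not cross 180°.
Leg 6: +29.213° → -173.302°, shortest Δλ = 157.485° (east) — crosses 180°.
Total crossings: 2.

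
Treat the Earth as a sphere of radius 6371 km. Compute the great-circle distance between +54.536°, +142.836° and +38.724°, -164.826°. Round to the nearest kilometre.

4245 km

Δλ = -164.826 − 142.836 = -307.662°; wrapped into (−180°, 180°]: 52.338°.
Δφ = 38.724 − 54.536 = -15.812°.
a = sin²(Δφ/2) + cos φ₁ · cos φ₂ · sin²(Δλ/2) = 0.106959.
c = 2·atan2(√a, √(1−a)) = 0.66635 rad → d = 6371·c ≈ 4245.32 km.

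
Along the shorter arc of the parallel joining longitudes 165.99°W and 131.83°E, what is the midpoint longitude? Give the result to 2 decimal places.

162.92°E

Signed shortest Δλ from -165.99° to +131.83° is -62.18°.
Midpoint longitude = -165.99° + (-62.18°)/2 = -165.99° − 31.09° = -197.08°.
Normalise into (−180°, 180°]: +162.92°.
(The naïve average (-165.99 + +131.83)/2 = -17.08° is on the wrong side of the globe.)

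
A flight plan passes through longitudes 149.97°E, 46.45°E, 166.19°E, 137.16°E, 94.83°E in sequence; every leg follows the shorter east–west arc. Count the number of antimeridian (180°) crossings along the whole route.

Leg 1: +149.97° → +46.45°, shortest Δλ = -103.52° (west) — does not cross 180°.
Leg 2: +46.45° → +166.19°, shortest Δλ = 119.74° (east) — does not cross 180°.
Leg 3: +166.19° → +137.16°, shortest Δλ = -29.03° (west) — does not cross 180°.
Leg 4: +137.16° → +94.83°, shortest Δλ = -42.33° (west) — does not cross 180°.
Total crossings: 0.

0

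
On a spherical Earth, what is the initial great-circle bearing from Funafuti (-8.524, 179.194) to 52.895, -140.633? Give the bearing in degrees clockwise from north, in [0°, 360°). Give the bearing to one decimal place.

24.4°

Δλ = -140.633 − 179.194 = -319.827°; wrapped into (−180°, 180°]: 40.173°.
θ = atan2( sin Δλ · cos φ₂ , cos φ₁ · sin φ₂ − sin φ₁ · cos φ₂ · cos Δλ )
  = atan2(0.38917, 0.85705) = 24.422° → normalised to [0°, 360°): 24.422°.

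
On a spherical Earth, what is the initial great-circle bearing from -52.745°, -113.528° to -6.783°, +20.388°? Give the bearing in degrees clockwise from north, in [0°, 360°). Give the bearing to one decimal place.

130.9°

Δλ = 20.388 − -113.528 = 133.916°.
θ = atan2( sin Δλ · cos φ₂ , cos φ₁ · sin φ₂ − sin φ₁ · cos φ₂ · cos Δλ )
  = atan2(0.71532, -0.61971) = 130.904° → normalised to [0°, 360°): 130.904°.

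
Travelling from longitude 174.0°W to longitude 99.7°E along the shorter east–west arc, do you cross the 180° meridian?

Naïve |99.7 − -174.0| = 273.7° > 180°, so the shorter arc goes the other way round — across 180°.
Signed shortest Δλ = ((99.7 − -174.0 + 180) mod 360) − 180 = -86.3°.
Going west by 86.3° from -174.0° passes through 180° before reaching +99.7°.

Yes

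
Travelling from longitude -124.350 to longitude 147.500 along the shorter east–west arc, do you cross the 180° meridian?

Naïve |147.500 − -124.350| = 271.85° > 180°, so the shorter arc goes the other way round — across 180°.
Signed shortest Δλ = ((147.500 − -124.350 + 180) mod 360) − 180 = -88.15°.
Going west by 88.15° from -124.350° passes through 180° before reaching +147.500°.

Yes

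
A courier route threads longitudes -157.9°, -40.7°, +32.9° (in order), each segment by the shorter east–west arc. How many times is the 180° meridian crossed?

0

Leg 1: -157.9° → -40.7°, shortest Δλ = 117.2° (east) — does not cross 180°.
Leg 2: -40.7° → +32.9°, shortest Δλ = 73.6° (east) — does not cross 180°.
Total crossings: 0.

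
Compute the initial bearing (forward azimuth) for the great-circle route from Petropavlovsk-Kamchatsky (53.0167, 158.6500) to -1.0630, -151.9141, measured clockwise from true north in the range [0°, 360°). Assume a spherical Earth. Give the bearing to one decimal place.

Δλ = -151.9141 − 158.6500 = -310.5641°; wrapped into (−180°, 180°]: 49.4359°.
θ = atan2( sin Δλ · cos φ₂ , cos φ₁ · sin φ₂ − sin φ₁ · cos φ₂ · cos Δλ )
  = atan2(0.75955, -0.53054) = 124.934° → normalised to [0°, 360°): 124.934°.

124.9°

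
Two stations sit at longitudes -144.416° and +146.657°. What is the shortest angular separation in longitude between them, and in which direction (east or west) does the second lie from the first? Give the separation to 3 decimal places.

68.927° west

Raw difference: 146.657 − -144.416 = 291.073°.
Normalise into (−180°, 180°]: 291.073° − 360° = -68.927°.
Negative ⇒ the second point lies to the west; separation 68.927°.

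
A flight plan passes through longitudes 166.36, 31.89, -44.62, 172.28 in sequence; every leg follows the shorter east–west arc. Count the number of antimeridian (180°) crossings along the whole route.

Leg 1: +166.36° → +31.89°, shortest Δλ = -134.47° (west) — does not cross 180°.
Leg 2: +31.89° → -44.62°, shortest Δλ = -76.51° (west) — does not cross 180°.
Leg 3: -44.62° → +172.28°, shortest Δλ = -143.1° (west) — crosses 180°.
Total crossings: 1.

1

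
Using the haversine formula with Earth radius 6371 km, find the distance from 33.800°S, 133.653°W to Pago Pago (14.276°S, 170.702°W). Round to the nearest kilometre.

Δλ = -170.702 − -133.653 = -37.049°.
Δφ = -14.276 − -33.800 = 19.524°.
a = sin²(Δφ/2) + cos φ₁ · cos φ₂ · sin²(Δλ/2) = 0.110038.
c = 2·atan2(√a, √(1−a)) = 0.67625 rad → d = 6371·c ≈ 4308.41 km.

4308 km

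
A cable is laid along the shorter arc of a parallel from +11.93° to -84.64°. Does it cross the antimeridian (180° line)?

No

Signed shortest Δλ = ((-84.64 − 11.93 + 180) mod 360) − 180 = -96.57°.
Going west by 96.57° from +11.93° reaches -84.64° without touching 180°.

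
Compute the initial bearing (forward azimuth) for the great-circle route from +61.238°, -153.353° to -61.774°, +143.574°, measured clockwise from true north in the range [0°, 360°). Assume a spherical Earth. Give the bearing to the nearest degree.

215°

Δλ = 143.574 − -153.353 = 296.927°; wrapped into (−180°, 180°]: -63.073°.
θ = atan2( sin Δλ · cos φ₂ , cos φ₁ · sin φ₂ − sin φ₁ · cos φ₂ · cos Δλ )
  = atan2(-0.42168, -0.61171) = -145.420° → normalised to [0°, 360°): 214.580°.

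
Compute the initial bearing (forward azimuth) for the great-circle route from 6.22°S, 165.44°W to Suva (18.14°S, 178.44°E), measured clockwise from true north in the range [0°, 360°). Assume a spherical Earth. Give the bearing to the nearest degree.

231°

Δλ = 178.44 − -165.44 = 343.88°; wrapped into (−180°, 180°]: -16.12°.
θ = atan2( sin Δλ · cos φ₂ , cos φ₁ · sin φ₂ − sin φ₁ · cos φ₂ · cos Δλ )
  = atan2(-0.26385, -0.21059) = -128.595° → normalised to [0°, 360°): 231.405°.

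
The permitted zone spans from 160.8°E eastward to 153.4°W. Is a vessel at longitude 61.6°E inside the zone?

Band width going east from +160.8° to -153.4°: ((-153.4 − 160.8) mod 360) = 45.8°.
Offset of +61.6° east of the west edge: ((61.6 − 160.8) mod 360) = 260.8°.
260.8° > 45.8° ⇒ outside.

No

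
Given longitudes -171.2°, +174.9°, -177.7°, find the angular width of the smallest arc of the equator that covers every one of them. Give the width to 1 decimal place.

13.9°

Sort the longitudes: -177.7°, -171.2°, +174.9°.
Eastward gaps between consecutive values (wrapping around): 6.5°, 346.1°, 7.4°.
Largest gap = 346.1° ⇒ minimal covering band is its complement: 360° − 346.1° = 13.9°.
Band runs from +174.9° eastward to -171.2°, crossing the antimeridian.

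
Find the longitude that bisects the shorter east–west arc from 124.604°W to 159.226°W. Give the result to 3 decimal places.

141.915°W

Signed shortest Δλ from -124.604° to -159.226° is -34.622°.
Midpoint longitude = -124.604° + (-34.622°)/2 = -124.604° − 17.311° = -141.915°.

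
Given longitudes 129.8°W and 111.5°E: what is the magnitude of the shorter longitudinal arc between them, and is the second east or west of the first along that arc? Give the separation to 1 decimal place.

Raw difference: 111.5 − -129.8 = 241.3°.
Normalise into (−180°, 180°]: 241.3° − 360° = -118.7°.
Negative ⇒ the second point lies to the west; separation 118.7°.

118.7° west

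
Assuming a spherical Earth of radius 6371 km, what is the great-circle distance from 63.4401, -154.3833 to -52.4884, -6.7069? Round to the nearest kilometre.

17789 km

Δλ = -6.7069 − -154.3833 = 147.6764°.
Δφ = -52.4884 − 63.4401 = -115.9285°.
a = sin²(Δφ/2) + cos φ₁ · cos φ₂ · sin²(Δλ/2) = 0.969799.
c = 2·atan2(√a, √(1−a)) = 2.79225 rad → d = 6371·c ≈ 17789.41 km.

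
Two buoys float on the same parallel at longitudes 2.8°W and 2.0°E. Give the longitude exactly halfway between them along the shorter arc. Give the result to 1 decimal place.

Signed shortest Δλ from -2.8° to +2.0° is +4.8°.
Midpoint longitude = -2.8° + (+4.8°)/2 = -2.8° + 2.4° = -0.4°.

0.4°W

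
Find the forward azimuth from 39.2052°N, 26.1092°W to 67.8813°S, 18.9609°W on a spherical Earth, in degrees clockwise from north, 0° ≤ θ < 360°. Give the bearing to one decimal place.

Δλ = -18.9609 − -26.1092 = 7.1483°.
θ = atan2( sin Δλ · cos φ₂ , cos φ₁ · sin φ₂ − sin φ₁ · cos φ₂ · cos Δλ )
  = atan2(0.04685, -0.95401) = 177.188° → normalised to [0°, 360°): 177.188°.

177.2°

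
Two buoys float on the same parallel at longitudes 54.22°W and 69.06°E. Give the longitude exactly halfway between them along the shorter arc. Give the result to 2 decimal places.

Signed shortest Δλ from -54.22° to +69.06° is +123.28°.
Midpoint longitude = -54.22° + (+123.28°)/2 = -54.22° + 61.64° = +7.42°.

7.42°E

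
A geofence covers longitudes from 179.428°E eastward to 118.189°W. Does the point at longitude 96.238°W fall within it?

No

Band width going east from +179.428° to -118.189°: ((-118.189 − 179.428) mod 360) = 62.383°.
Offset of -96.238° east of the west edge: ((-96.238 − 179.428) mod 360) = 84.334°.
84.334° > 62.383° ⇒ outside.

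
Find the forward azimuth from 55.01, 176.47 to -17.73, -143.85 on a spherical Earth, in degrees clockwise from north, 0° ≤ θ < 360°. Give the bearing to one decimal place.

Δλ = -143.85 − 176.47 = -320.32°; wrapped into (−180°, 180°]: 39.68°.
θ = atan2( sin Δλ · cos φ₂ , cos φ₁ · sin φ₂ − sin φ₁ · cos φ₂ · cos Δλ )
  = atan2(0.60817, -0.77520) = 141.884° → normalised to [0°, 360°): 141.884°.

141.9°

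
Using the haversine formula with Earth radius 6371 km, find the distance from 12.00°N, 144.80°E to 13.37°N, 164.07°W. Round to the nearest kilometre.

Δλ = -164.07 − 144.80 = -308.87°; wrapped into (−180°, 180°]: 51.13°.
Δφ = 13.37 − 12.00 = 1.37°.
a = sin²(Δφ/2) + cos φ₁ · cos φ₂ · sin²(Δλ/2) = 0.177359.
c = 2·atan2(√a, √(1−a)) = 0.86940 rad → d = 6371·c ≈ 5538.97 km.

5539 km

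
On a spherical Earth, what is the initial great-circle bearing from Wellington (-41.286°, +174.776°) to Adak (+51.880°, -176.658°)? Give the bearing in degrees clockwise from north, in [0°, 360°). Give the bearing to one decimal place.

5.3°

Δλ = -176.658 − 174.776 = -351.434°; wrapped into (−180°, 180°]: 8.566°.
θ = atan2( sin Δλ · cos φ₂ , cos φ₁ · sin φ₂ − sin φ₁ · cos φ₂ · cos Δλ )
  = atan2(0.09195, 0.99393) = 5.285° → normalised to [0°, 360°): 5.285°.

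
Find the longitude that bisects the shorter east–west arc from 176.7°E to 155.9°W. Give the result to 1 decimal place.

Signed shortest Δλ from +176.7° to -155.9° is +27.4°.
Midpoint longitude = +176.7° + (+27.4°)/2 = +176.7° + 13.7° = +190.4°.
Normalise into (−180°, 180°]: -169.6°.
(The naïve average (+176.7 + -155.9)/2 = 10.4° is on the wrong side of the globe.)

169.6°W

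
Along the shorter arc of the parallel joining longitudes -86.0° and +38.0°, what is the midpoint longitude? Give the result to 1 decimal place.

Signed shortest Δλ from -86.0° to +38.0° is +124.0°.
Midpoint longitude = -86.0° + (+124.0°)/2 = -86.0° + 62.0° = -24.0°.

-24.0°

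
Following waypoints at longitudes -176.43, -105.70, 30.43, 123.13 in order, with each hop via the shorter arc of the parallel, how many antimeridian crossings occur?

0

Leg 1: -176.43° → -105.70°, shortest Δλ = 70.73° (east) — does not cross 180°.
Leg 2: -105.70° → +30.43°, shortest Δλ = 136.13° (east) — does not cross 180°.
Leg 3: +30.43° → +123.13°, shortest Δλ = 92.7° (east) — does not cross 180°.
Total crossings: 0.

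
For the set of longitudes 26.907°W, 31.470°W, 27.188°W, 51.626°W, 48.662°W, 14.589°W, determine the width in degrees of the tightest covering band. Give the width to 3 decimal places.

37.037°

Sort the longitudes: -51.626°, -48.662°, -31.470°, -27.188°, -26.907°, -14.589°.
Eastward gaps between consecutive values (wrapping around): 2.964°, 17.192°, 4.282°, 0.281°, 12.318°, 322.963°.
Largest gap = 322.963° ⇒ minimal covering band is its complement: 360° − 322.963° = 37.037°.
Band runs from -51.626° eastward to -14.589°.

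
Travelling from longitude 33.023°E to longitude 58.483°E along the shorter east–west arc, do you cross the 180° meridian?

Signed shortest Δλ = ((58.483 − 33.023 + 180) mod 360) − 180 = 25.46°.
Going east by 25.46° from +33.023° reaches +58.483° without touching 180°.

No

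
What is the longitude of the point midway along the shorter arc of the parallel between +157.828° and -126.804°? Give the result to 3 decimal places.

Signed shortest Δλ from +157.828° to -126.804° is +75.368°.
Midpoint longitude = +157.828° + (+75.368°)/2 = +157.828° + 37.684° = +195.512°.
Normalise into (−180°, 180°]: -164.488°.
(The naïve average (+157.828 + -126.804)/2 = 15.512° is on the wrong side of the globe.)

-164.488°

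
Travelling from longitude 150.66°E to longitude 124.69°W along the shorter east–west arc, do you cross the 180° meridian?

Yes

Naïve |-124.69 − 150.66| = 275.35° > 180°, so the shorter arc goes the other way round — across 180°.
Signed shortest Δλ = ((-124.69 − 150.66 + 180) mod 360) − 180 = 84.65°.
Going east by 84.65° from +150.66° passes through 180° before reaching -124.69°.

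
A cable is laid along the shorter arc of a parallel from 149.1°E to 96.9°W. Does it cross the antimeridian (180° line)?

Naïve |-96.9 − 149.1| = 246.0° > 180°, so the shorter arc goes the other way round — across 180°.
Signed shortest Δλ = ((-96.9 − 149.1 + 180) mod 360) − 180 = 114.0°.
Going east by 114.0° from +149.1° passes through 180° before reaching -96.9°.

Yes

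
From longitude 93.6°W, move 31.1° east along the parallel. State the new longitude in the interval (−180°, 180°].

Start at -93.6°; shift +31.1° → -62.5°.
-62.5° already lies in (−180°, 180°].

62.5°W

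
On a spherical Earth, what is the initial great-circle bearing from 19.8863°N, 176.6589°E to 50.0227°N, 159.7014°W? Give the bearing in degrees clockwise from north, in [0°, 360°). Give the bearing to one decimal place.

26.3°

Δλ = -159.7014 − 176.6589 = -336.3603°; wrapped into (−180°, 180°]: 23.6397°.
θ = atan2( sin Δλ · cos φ₂ , cos φ₁ · sin φ₂ − sin φ₁ · cos φ₂ · cos Δλ )
  = atan2(0.25763, 0.52040) = 26.338° → normalised to [0°, 360°): 26.338°.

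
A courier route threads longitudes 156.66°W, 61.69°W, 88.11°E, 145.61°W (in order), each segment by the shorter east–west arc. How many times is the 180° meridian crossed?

Leg 1: -156.66° → -61.69°, shortest Δλ = 94.97° (east) — does not cross 180°.
Leg 2: -61.69° → +88.11°, shortest Δλ = 149.8° (east) — does not cross 180°.
Leg 3: +88.11° → -145.61°, shortest Δλ = 126.28° (east) — crosses 180°.
Total crossings: 1.

1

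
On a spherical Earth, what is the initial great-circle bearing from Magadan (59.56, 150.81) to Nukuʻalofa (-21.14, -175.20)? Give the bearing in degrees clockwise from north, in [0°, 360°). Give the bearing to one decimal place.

148.5°

Δλ = -175.20 − 150.81 = -326.01°; wrapped into (−180°, 180°]: 33.99°.
θ = atan2( sin Δλ · cos φ₂ , cos φ₁ · sin φ₂ − sin φ₁ · cos φ₂ · cos Δλ )
  = atan2(0.52143, -0.84946) = 148.457° → normalised to [0°, 360°): 148.457°.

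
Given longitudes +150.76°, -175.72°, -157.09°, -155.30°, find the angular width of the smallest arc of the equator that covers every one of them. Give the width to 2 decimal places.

53.94°

Sort the longitudes: -175.72°, -157.09°, -155.30°, +150.76°.
Eastward gaps between consecutive values (wrapping around): 18.63°, 1.79°, 306.06°, 33.52°.
Largest gap = 306.06° ⇒ minimal covering band is its complement: 360° − 306.06° = 53.94°.
Band runs from +150.76° eastward to -155.30°, crossing the antimeridian.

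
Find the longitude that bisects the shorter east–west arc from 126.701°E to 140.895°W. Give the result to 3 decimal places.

Signed shortest Δλ from +126.701° to -140.895° is +92.404°.
Midpoint longitude = +126.701° + (+92.404°)/2 = +126.701° + 46.202° = +172.903°.
(The naïve average (+126.701 + -140.895)/2 = -7.097° is on the wrong side of the globe.)

172.903°E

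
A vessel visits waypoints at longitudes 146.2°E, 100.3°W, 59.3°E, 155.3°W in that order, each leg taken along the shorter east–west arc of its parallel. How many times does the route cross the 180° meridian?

Leg 1: +146.2° → -100.3°, shortest Δλ = 113.5° (east) — crosses 180°.
Leg 2: -100.3° → +59.3°, shortest Δλ = 159.6° (east) — does not cross 180°.
Leg 3: +59.3° → -155.3°, shortest Δλ = 145.4° (east) — crosses 180°.
Total crossings: 2.

2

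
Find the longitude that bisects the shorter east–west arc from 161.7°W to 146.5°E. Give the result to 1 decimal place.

Signed shortest Δλ from -161.7° to +146.5° is -51.8°.
Midpoint longitude = -161.7° + (-51.8°)/2 = -161.7° − 25.9° = -187.6°.
Normalise into (−180°, 180°]: +172.4°.
(The naïve average (-161.7 + +146.5)/2 = -7.6° is on the wrong side of the globe.)

172.4°E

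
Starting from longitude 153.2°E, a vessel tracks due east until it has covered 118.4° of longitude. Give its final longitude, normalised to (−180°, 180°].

88.4°W

Start at +153.2°; shift +118.4° → +271.6°.
+271.6° lies outside (−180°, 180°]; subtract 360° → -88.4°.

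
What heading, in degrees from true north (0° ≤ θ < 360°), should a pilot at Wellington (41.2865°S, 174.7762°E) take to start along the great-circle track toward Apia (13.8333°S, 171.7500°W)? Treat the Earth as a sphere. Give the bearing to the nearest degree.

Δλ = -171.7500 − 174.7762 = -346.5262°; wrapped into (−180°, 180°]: 13.4738°.
θ = atan2( sin Δλ · cos φ₂ , cos φ₁ · sin φ₂ − sin φ₁ · cos φ₂ · cos Δλ )
  = atan2(0.22624, 0.44339) = 27.033° → normalised to [0°, 360°): 27.033°.

27°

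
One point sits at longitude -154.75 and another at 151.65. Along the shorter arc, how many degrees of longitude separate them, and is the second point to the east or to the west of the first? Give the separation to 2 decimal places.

Raw difference: 151.65 − -154.75 = 306.4°.
Normalise into (−180°, 180°]: 306.4° − 360° = -53.6°.
Negative ⇒ the second point lies to the west; separation 53.60°.

53.60° west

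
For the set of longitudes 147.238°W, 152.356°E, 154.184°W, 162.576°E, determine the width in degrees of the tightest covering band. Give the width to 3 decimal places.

60.406°

Sort the longitudes: -154.184°, -147.238°, +152.356°, +162.576°.
Eastward gaps between consecutive values (wrapping around): 6.946°, 299.594°, 10.220°, 43.240°.
Largest gap = 299.594° ⇒ minimal covering band is its complement: 360° − 299.594° = 60.406°.
Band runs from +152.356° eastward to -147.238°, crossing the antimeridian.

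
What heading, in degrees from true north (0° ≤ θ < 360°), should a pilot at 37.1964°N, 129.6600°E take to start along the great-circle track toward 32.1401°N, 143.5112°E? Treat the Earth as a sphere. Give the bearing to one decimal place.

109.9°

Δλ = 143.5112 − 129.6600 = 13.8512°.
θ = atan2( sin Δλ · cos φ₂ , cos φ₁ · sin φ₂ − sin φ₁ · cos φ₂ · cos Δλ )
  = atan2(0.20271, -0.07325) = 109.867° → normalised to [0°, 360°): 109.867°.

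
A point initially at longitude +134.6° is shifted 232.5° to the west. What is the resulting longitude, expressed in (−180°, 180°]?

-97.9°

Start at +134.6°; shift −232.5° → -97.9°.
-97.9° already lies in (−180°, 180°].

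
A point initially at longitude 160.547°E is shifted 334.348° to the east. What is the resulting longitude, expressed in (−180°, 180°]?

Start at +160.547°; shift +334.348° → +494.895°.
+494.895° lies outside (−180°, 180°]; subtract 360° → +134.895°.

134.895°E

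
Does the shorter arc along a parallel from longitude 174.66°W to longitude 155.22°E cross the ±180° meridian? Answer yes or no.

Naïve |155.22 − -174.66| = 329.88° > 180°, so the shorter arc goes the other way round — across 180°.
Signed shortest Δλ = ((155.22 − -174.66 + 180) mod 360) − 180 = -30.12°.
Going west by 30.12° from -174.66° passes through 180° before reaching +155.22°.

Yes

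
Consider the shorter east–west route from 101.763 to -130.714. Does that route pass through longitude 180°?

Naïve |-130.714 − 101.763| = 232.477° > 180°, so the shorter arc goes the other way round — across 180°.
Signed shortest Δλ = ((-130.714 − 101.763 + 180) mod 360) − 180 = 127.523°.
Going east by 127.523° from +101.763° passes through 180° before reaching -130.714°.

Yes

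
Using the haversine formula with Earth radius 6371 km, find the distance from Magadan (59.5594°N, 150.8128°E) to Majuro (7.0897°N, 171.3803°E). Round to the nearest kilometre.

Δλ = 171.3803 − 150.8128 = 20.5675°.
Δφ = 7.0897 − 59.5594 = -52.4697°.
a = sin²(Δφ/2) + cos φ₁ · cos φ₂ · sin²(Δλ/2) = 0.211433.
c = 2·atan2(√a, √(1−a)) = 0.95558 rad → d = 6371·c ≈ 6088.01 km.

6088 km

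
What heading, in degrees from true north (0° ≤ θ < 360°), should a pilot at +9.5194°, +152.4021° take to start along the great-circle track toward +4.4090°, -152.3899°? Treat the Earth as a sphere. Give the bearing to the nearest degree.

Δλ = -152.3899 − 152.4021 = -304.7920°; wrapped into (−180°, 180°]: 55.2080°.
θ = atan2( sin Δλ · cos φ₂ , cos φ₁ · sin φ₂ − sin φ₁ · cos φ₂ · cos Δλ )
  = atan2(0.81880, -0.01827) = 91.278° → normalised to [0°, 360°): 91.278°.

91°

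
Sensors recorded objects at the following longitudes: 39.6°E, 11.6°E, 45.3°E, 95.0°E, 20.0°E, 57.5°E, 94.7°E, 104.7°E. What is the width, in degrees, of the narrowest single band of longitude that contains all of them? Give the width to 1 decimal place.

Sort the longitudes: +11.6°, +20.0°, +39.6°, +45.3°, +57.5°, +94.7°, +95.0°, +104.7°.
Eastward gaps between consecutive values (wrapping around): 8.4°, 19.6°, 5.7°, 12.2°, 37.2°, 0.3°, 9.7°, 266.9°.
Largest gap = 266.9° ⇒ minimal covering band is its complement: 360° − 266.9° = 93.1°.
Band runs from +11.6° eastward to +104.7°.

93.1°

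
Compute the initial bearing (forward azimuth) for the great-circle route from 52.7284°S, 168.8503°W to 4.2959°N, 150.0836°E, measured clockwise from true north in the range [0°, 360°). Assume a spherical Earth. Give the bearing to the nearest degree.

Δλ = 150.0836 − -168.8503 = 318.9339°; wrapped into (−180°, 180°]: -41.0661°.
θ = atan2( sin Δλ · cos φ₂ , cos φ₁ · sin φ₂ − sin φ₁ · cos φ₂ · cos Δλ )
  = atan2(-0.65508, 0.64365) = -45.504° → normalised to [0°, 360°): 314.496°.

314°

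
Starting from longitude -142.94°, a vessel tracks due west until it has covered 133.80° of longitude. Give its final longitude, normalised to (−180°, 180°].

+83.26°

Start at -142.94°; shift −133.80° → -276.74°.
-276.74° lies outside (−180°, 180°]; add 360° → +83.26°.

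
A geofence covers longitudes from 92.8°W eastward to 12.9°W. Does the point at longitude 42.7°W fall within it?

Band width going east from -92.8° to -12.9°: ((-12.9 − -92.8) mod 360) = 79.9°.
Offset of -42.7° east of the west edge: ((-42.7 − -92.8) mod 360) = 50.1°.
50.1° ≤ 79.9° ⇒ inside.

Yes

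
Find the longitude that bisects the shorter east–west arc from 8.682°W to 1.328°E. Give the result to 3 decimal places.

3.677°W

Signed shortest Δλ from -8.682° to +1.328° is +10.010°.
Midpoint longitude = -8.682° + (+10.010°)/2 = -8.682° + 5.005° = -3.677°.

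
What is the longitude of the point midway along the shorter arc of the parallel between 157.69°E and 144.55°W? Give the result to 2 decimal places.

Signed shortest Δλ from +157.69° to -144.55° is +57.76°.
Midpoint longitude = +157.69° + (+57.76°)/2 = +157.69° + 28.88° = +186.57°.
Normalise into (−180°, 180°]: -173.43°.
(The naïve average (+157.69 + -144.55)/2 = 6.57° is on the wrong side of the globe.)

173.43°W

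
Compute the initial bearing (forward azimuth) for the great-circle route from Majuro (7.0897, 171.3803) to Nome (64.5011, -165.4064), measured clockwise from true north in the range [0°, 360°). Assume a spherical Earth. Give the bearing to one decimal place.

11.3°

Δλ = -165.4064 − 171.3803 = -336.7867°; wrapped into (−180°, 180°]: 23.2133°.
θ = atan2( sin Δλ · cos φ₂ , cos φ₁ · sin φ₂ − sin φ₁ · cos φ₂ · cos Δλ )
  = atan2(0.16968, 0.84686) = 11.330° → normalised to [0°, 360°): 11.330°.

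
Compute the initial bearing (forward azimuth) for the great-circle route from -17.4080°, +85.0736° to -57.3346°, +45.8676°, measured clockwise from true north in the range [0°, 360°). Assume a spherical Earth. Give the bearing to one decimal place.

206.7°

Δλ = 45.8676 − 85.0736 = -39.2060°.
θ = atan2( sin Δλ · cos φ₂ , cos φ₁ · sin φ₂ − sin φ₁ · cos φ₂ · cos Δλ )
  = atan2(-0.34117, -0.67816) = -153.294° → normalised to [0°, 360°): 206.706°.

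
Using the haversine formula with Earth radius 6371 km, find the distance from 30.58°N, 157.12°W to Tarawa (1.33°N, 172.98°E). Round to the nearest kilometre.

Δλ = 172.98 − -157.12 = 330.10°; wrapped into (−180°, 180°]: -29.90°.
Δφ = 1.33 − 30.58 = -29.25°.
a = sin²(Δφ/2) + cos φ₁ · cos φ₂ · sin²(Δλ/2) = 0.121032.
c = 2·atan2(√a, √(1−a)) = 0.71065 rad → d = 6371·c ≈ 4527.57 km.

4528 km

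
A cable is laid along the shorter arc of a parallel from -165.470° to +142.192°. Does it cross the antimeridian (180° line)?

Naïve |142.192 − -165.470| = 307.662° > 180°, so the shorter arc goes the other way round — across 180°.
Signed shortest Δλ = ((142.192 − -165.470 + 180) mod 360) − 180 = -52.338°.
Going west by 52.338° from -165.470° passes through 180° before reaching +142.192°.

Yes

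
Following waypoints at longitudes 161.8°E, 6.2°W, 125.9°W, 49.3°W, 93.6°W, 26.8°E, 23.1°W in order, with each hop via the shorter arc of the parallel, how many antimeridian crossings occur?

0

Leg 1: +161.8° → -6.2°, shortest Δλ = -168.0° (west) — does not cross 180°.
Leg 2: -6.2° → -125.9°, shortest Δλ = -119.7° (west) — does not cross 180°.
Leg 3: -125.9° → -49.3°, shortest Δλ = 76.6° (east) — does not cross 180°.
Leg 4: -49.3° → -93.6°, shortest Δλ = -44.3° (west) — does not cross 180°.
Leg 5: -93.6° → +26.8°, shortest Δλ = 120.4° (east) — does not cross 180°.
Leg 6: +26.8° → -23.1°, shortest Δλ = -49.9° (west) — does not cross 180°.
Total crossings: 0.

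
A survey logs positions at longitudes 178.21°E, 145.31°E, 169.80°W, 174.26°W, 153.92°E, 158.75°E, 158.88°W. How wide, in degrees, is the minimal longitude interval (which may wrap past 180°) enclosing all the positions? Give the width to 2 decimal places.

55.81°

Sort the longitudes: -174.26°, -169.80°, -158.88°, +145.31°, +153.92°, +158.75°, +178.21°.
Eastward gaps between consecutive values (wrapping around): 4.46°, 10.92°, 304.19°, 8.61°, 4.83°, 19.46°, 7.53°.
Largest gap = 304.19° ⇒ minimal covering band is its complement: 360° − 304.19° = 55.81°.
Band runs from +145.31° eastward to -158.88°, crossing the antimeridian.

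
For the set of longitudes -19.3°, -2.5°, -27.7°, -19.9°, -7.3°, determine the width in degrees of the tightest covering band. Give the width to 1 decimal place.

Sort the longitudes: -27.7°, -19.9°, -19.3°, -7.3°, -2.5°.
Eastward gaps between consecutive values (wrapping around): 7.8°, 0.6°, 12.0°, 4.8°, 334.8°.
Largest gap = 334.8° ⇒ minimal covering band is its complement: 360° − 334.8° = 25.2°.
Band runs from -27.7° eastward to -2.5°.

25.2°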